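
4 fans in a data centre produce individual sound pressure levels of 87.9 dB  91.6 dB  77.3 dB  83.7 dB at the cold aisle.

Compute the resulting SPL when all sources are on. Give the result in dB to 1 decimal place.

Converting to relative power and adding: 10^(87.9/10) + 10^(91.6/10) + 10^(77.3/10) + 10^(83.7/10) = 2.35e+09.
Back to dB: 10·log₁₀ Σ = 93.7 dB.

93.7 dB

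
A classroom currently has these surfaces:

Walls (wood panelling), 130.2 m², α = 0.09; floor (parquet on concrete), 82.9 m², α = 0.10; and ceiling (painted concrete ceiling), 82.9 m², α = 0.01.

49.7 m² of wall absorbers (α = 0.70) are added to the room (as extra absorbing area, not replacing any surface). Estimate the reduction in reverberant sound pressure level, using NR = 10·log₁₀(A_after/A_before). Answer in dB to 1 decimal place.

4.3 dB

A_before = Σ Sᵢαᵢ = 130.2×0.09 + 82.9×0.10 + 82.9×0.01 = 20.837 sabins.
Treatment contributes 49.7·0.70 = 34.790 sabins.
A_after = 20.837 + 34.790 = 55.627 sabins.
Reduction = 10 log₁₀(A_after/A_before) = 10 log₁₀(2.6696) = 4.3 dB.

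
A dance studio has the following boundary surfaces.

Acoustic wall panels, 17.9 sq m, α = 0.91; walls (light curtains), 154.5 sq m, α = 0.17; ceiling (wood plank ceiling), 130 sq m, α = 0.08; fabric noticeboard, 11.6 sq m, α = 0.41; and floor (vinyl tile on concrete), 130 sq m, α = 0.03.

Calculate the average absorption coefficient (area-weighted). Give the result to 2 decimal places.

0.14

Total surface area S = 444.0 sq m.
A = 17.9×0.91 + 154.5×0.17 + 130×0.08 + 11.6×0.41 + 130×0.03 = 61.610 sabins.
ᾱ = 61.610 / 444.0 = 0.14.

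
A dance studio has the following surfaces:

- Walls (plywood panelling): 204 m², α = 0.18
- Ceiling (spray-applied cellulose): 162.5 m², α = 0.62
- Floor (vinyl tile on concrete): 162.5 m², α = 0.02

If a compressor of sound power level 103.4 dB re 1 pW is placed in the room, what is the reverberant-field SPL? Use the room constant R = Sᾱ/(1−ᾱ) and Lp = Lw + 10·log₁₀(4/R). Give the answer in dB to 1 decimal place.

Σ(Sᵢαᵢ) = 204×0.18 + 162.5×0.62 + 162.5×0.02 = 140.720; total area S = 529.0 m².
ᾱ = 0.2660, so room constant R = A/(1−ᾱ) = 191.717 m².
Lp = Lw + 10 log₁₀(4/R) = 103.4 -16.81 = 86.6 dB.

86.6 dB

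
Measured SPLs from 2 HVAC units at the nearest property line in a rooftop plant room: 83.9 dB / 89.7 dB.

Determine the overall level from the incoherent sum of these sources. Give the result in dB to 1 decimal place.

Converting to relative power and adding: 10^(83.9/10) + 10^(89.7/10) = 1.179e+09.
L_total = 10·log₁₀(1.179e+09) = 90.7 dB.

90.7 dB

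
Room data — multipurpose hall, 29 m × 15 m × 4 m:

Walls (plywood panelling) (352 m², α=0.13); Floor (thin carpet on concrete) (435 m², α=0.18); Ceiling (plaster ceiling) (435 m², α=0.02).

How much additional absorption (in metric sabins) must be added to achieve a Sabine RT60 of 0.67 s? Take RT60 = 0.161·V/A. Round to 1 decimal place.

Equivalent absorption area: A₁ = 352×0.13 + 435×0.18 + 435×0.02 = 132.760 m².
V = 1740 m³. Required absorption A₂ = 0.161 × 1740 / 0.67 = 418.119 sabins.
Shortfall: 418.119 − 132.760 = 285.4 sabins.

285.4 sabins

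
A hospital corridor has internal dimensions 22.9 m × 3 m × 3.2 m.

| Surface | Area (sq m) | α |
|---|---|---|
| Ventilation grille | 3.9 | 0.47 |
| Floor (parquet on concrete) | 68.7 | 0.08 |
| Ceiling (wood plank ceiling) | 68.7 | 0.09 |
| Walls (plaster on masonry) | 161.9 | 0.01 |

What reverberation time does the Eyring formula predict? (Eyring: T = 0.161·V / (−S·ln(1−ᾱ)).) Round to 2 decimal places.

2.28 s

Total surface area S = 3.9 + 68.7 + 68.7 + 161.9 = 303.2 sq m.
Σ(Sᵢαᵢ) = 3.9·0.47 + 68.7·0.08 + 68.7·0.09 + 161.9·0.01 = 15.131.
Mean coefficient ᾱ = A/S = 0.0499.
Eyring denominator: −S ln(1−ᾱ) = 15.520.
V = 22.9 × 3 × 3.2 = 219.84 m³.
RT60 = 0.161 × 219.84 / 15.520 = 2.28 s.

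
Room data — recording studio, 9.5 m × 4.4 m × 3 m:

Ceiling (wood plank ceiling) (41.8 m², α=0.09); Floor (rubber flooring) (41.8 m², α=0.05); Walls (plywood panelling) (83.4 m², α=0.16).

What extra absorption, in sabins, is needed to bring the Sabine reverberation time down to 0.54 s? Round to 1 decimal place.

A₁ = Σ Sᵢαᵢ = 41.8×0.09 + 41.8×0.05 + 83.4×0.16 = 19.196 sabins.
For T = 0.54 s, need A₂ = 0.161·V/T = 0.161·125.4/0.54 = 37.388 sabins.
Additional absorption ΔA = 37.388 − 19.196 = 18.2 sabins.

18.2 sabins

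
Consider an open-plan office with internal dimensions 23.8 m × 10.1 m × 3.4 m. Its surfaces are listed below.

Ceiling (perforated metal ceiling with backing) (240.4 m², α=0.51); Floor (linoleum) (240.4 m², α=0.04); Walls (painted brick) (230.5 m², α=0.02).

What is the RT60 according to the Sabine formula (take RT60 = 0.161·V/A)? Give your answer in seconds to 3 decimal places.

0.962 sec

A = Σ Sᵢαᵢ = 240.4*0.51 + 240.4*0.04 + 230.5*0.02 = 136.830 sabins.
Room volume: 817.292 m³.
Sabine: RT60 = 0.161 × 817.292 / 136.830 = 0.962 s.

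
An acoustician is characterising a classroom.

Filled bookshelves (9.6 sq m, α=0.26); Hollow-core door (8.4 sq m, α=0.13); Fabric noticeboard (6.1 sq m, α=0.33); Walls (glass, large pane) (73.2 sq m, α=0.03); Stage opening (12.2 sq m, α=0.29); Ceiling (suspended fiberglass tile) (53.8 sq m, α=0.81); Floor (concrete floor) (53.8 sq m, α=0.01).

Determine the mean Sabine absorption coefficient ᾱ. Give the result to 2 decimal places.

Total surface area S = 217.1 sq m.
Weighted sum Σ Sα = 55.451.
ᾱ = A/S = 0.26.

0.26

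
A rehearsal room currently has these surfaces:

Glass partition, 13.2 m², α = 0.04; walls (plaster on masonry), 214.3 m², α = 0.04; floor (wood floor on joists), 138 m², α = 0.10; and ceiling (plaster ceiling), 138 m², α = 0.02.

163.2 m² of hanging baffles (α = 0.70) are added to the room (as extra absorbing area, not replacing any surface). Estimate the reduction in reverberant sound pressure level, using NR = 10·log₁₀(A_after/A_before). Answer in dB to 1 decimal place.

Total absorption A_before = 13.2×0.04 + 214.3×0.04 + 138×0.10 + 138×0.02
  = 0.528 + 8.572 + 13.800 + 2.760 = 25.660 m² sabins.
Treatment contributes 163.2·0.70 = 114.240 sabins.
A_after = 25.660 + 114.240 = 139.900 sabins.
NR = 10·log₁₀(139.900/25.660) = 7.4 dB.

7.4 dB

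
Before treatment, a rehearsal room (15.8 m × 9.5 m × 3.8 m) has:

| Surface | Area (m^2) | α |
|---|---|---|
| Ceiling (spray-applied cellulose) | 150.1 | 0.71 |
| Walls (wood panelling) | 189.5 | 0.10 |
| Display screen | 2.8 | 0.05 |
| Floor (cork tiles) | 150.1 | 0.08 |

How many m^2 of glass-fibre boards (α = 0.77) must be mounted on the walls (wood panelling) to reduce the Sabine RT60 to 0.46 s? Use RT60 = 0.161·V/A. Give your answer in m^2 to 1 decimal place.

92.5

Total absorption A₁ = 150.1*0.71 + 189.5*0.10 + 2.8*0.05 + 150.1*0.08
  = 106.571 + 18.950 + 0.140 + 12.008 = 137.669 m^2 sabins.
V = 570.38 m³. Target absorption A₂ = 0.161 × 570.38 / 0.46 = 199.633 sabins.
Absorption to add: 199.633 − 137.669 = 61.964 sabins.
Net gain per m^2: Δα = 0.77 − 0.10 = 0.67.
Area = ΔA/Δα = 61.964/0.67 = 92.5 m^2.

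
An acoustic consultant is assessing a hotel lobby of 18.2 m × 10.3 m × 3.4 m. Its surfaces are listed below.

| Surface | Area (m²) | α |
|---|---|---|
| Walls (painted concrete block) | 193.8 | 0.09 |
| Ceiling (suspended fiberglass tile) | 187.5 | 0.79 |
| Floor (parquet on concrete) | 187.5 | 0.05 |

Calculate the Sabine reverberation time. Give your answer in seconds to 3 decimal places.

0.587 sec

Total absorption A = 193.8×0.09 + 187.5×0.79 + 187.5×0.05
  = 17.442 + 148.125 + 9.375 = 174.942 m² sabins.
Volume V = 18.2 × 10.3 × 3.4 = 637.364 m³.
T = 0.161 V/A = 0.161·637.364/174.942 = 0.587 s.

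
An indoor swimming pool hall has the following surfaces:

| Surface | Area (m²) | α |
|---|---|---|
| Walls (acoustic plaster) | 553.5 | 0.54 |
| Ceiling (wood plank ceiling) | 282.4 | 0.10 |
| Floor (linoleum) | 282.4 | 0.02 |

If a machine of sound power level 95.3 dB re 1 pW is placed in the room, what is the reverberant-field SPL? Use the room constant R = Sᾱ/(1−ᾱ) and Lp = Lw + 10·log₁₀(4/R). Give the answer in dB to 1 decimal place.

74.6 dB

Σ(Sᵢαᵢ) = 553.5×0.54 + 282.4×0.10 + 282.4×0.02 = 332.778; total area S = 1118.3 m².
ᾱ = 332.778/1118.3 = 0.2976; R = Sᾱ/(1−ᾱ) = 332.778/(1−0.2976) = 473.773 m².
Lp = 95.3 + 10·log₁₀(4/473.773) = 95.3 + (-20.74) = 74.6 dB.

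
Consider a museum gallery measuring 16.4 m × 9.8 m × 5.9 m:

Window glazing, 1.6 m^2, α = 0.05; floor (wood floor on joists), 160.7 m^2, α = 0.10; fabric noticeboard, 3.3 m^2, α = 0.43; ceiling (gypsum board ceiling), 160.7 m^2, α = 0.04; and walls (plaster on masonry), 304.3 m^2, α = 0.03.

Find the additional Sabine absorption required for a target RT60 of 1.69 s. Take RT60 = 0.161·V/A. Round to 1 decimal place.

57.2 sabins

Total absorption A₁ = 1.6*0.05 + 160.7*0.10 + 3.3*0.43 + 160.7*0.04 + 304.3*0.03
  = 0.080 + 16.070 + 1.419 + 6.428 + 9.129 = 33.126 m^2 sabins.
For T = 1.69 s, need A₂ = 0.161·V/T = 0.161·948.248/1.69 = 90.336 sabins.
Additional absorption ΔA = 90.336 − 33.126 = 57.2 sabins.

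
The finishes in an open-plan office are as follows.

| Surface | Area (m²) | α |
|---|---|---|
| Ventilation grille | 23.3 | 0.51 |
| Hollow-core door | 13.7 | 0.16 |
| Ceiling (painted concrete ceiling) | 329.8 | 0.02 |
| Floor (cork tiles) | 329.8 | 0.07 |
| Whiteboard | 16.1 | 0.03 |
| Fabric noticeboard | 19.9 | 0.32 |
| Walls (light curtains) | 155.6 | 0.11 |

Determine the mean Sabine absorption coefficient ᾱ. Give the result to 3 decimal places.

Total surface area S = 888.2 m².
Weighted sum Σ Sα = 67.724.
ᾱ = 67.724 / 888.2 = 0.076.

0.076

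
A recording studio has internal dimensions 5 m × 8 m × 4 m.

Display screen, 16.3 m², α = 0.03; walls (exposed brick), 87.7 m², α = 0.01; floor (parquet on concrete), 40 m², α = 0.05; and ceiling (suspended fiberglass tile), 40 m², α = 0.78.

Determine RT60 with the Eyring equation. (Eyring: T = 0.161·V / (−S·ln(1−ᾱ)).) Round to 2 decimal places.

Total surface area S = 16.3 + 87.7 + 40 + 40 = 184.0 m².
Absorption A = 16.3×0.03 + 87.7×0.01 + 40×0.05 + 40×0.78 = 34.566 sabins.
ᾱ = 34.566 / 184.0 = 0.1879.
−S·ln(1−ᾱ) = −184.0 × ln(1 − 0.1879) = 38.296.
V = 5 × 8 × 4 = 160 m³.
T = 0.161·V/[−S·ln(1−ᾱ)] = 0.161·160/38.296 = 0.67 s.

0.67 s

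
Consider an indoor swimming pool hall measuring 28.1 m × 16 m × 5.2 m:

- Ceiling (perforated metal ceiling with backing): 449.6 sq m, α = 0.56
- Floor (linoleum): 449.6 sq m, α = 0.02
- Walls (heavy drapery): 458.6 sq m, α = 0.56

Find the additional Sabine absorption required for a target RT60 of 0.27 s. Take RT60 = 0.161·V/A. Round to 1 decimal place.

Equivalent absorption area: A₁ = 449.6·0.56 + 449.6·0.02 + 458.6·0.56 = 517.584 sq m.
V = 2337.92 m³. Required absorption A₂ = 0.161 × 2337.92 / 0.27 = 1394.093 sabins.
Additional absorption ΔA = 1394.093 − 517.584 = 876.5 sabins.

876.5 sabins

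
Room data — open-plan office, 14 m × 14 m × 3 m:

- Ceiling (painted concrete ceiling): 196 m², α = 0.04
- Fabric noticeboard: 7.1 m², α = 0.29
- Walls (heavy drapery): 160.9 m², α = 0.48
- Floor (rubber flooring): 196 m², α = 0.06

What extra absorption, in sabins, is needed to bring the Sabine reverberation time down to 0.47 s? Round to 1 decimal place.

Equivalent absorption area: A₁ = 196·0.04 + 7.1·0.29 + 160.9·0.48 + 196·0.06 = 98.891 m².
For T = 0.47 s, need A₂ = 0.161·V/T = 0.161·588/0.47 = 201.421 sabins.
Shortfall: 201.421 − 98.891 = 102.5 sabins.

102.5 sabins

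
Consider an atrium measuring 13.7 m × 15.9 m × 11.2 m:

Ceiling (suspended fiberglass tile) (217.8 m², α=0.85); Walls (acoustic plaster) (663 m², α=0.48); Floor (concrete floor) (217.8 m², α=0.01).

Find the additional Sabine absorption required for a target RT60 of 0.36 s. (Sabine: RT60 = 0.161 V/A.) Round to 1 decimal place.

Summing Sᵢαᵢ: 185.130 + 318.240 + 2.178 → A₁ = 505.548 sabins.
For T = 0.36 s, need A₂ = 0.161·V/T = 0.161·2439.696/0.36 = 1091.086 sabins.
Additional absorption ΔA = 1091.086 − 505.548 = 585.5 sabins.

585.5 sabins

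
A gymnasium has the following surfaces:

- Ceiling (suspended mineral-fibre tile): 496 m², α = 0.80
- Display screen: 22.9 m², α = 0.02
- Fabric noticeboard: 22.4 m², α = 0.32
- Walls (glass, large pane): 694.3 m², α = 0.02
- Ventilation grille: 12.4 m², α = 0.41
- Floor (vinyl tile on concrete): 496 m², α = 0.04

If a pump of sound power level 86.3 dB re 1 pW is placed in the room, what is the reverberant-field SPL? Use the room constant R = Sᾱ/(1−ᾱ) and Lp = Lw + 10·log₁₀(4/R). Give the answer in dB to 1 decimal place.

64.6 dB

A = 443.236 sabins; S = 1744.0 m².
ᾱ = 0.2541, so room constant R = A/(1−ᾱ) = 594.230 m².
Lp = 86.3 + 10·log₁₀(4/594.230) = 86.3 + (-21.72) = 64.6 dB.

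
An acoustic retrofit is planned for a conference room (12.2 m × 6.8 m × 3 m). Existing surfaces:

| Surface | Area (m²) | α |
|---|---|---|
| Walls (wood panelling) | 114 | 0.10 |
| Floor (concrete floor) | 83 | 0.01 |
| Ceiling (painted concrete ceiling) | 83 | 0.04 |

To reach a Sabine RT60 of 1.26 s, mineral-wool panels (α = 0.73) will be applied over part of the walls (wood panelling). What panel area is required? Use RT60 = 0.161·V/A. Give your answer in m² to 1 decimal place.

25.8

Summing Sᵢαᵢ: 11.400 + 0.830 + 3.320 → A₁ = 15.550 sabins.
V = 248.88 m³. Target absorption A₂ = 0.161 × 248.88 / 1.26 = 31.801 sabins.
ΔA needed = 31.801 − 15.550 = 16.251 sabins.
Each m² of panel replacing the walls (wood panelling) adds (0.73 − 0.10) = 0.63 sabins.
Area = ΔA/Δα = 16.251/0.63 = 25.8 m².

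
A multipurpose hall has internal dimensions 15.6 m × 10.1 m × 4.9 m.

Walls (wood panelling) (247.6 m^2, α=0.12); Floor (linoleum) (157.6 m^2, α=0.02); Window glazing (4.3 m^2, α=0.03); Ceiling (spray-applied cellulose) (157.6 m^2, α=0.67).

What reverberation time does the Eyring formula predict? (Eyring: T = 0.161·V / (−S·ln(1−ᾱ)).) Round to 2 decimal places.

S = Σ Sᵢ = 567.1 m^2.
Absorption A = 247.6×0.12 + 157.6×0.02 + 4.3×0.03 + 157.6×0.67 = 138.585 sabins.
ᾱ = 138.585 / 567.1 = 0.2444.
Eyring denominator: −S ln(1−ᾱ) = 158.926.
V = 15.6 × 10.1 × 4.9 = 772.044 m³.
RT60 = 0.161 × 772.044 / 158.926 = 0.78 s.

0.78 seconds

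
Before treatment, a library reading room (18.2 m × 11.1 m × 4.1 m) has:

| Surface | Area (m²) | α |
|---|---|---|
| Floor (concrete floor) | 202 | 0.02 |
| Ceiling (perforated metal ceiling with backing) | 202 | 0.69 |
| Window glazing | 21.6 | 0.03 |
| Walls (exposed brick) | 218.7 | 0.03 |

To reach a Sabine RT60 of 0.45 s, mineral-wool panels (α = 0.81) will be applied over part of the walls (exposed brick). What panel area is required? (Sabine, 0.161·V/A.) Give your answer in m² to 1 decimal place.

A₁ = Σ Sᵢαᵢ = 202×0.02 + 202×0.69 + 21.6×0.03 + 218.7×0.03 = 150.629 sabins.
V = 828.282 m³. Target absorption A₂ = 0.161 × 828.282 / 0.45 = 296.341 sabins.
ΔA needed = 296.341 − 150.629 = 145.712 sabins.
Net gain per m²: Δα = 0.81 − 0.03 = 0.78.
Area = ΔA/Δα = 145.712/0.78 = 186.8 m².

186.8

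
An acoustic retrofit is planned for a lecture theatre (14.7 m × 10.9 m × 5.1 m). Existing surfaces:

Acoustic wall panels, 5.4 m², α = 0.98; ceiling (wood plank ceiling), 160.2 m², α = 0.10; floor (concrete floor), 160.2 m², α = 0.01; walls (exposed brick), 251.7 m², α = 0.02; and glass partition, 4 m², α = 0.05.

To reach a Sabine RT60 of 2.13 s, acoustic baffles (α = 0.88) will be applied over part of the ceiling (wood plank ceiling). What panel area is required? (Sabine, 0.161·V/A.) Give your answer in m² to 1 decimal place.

43.1

A₁ = Σ Sᵢαᵢ = 5.4*0.98 + 160.2*0.10 + 160.2*0.01 + 251.7*0.02 + 4*0.05 = 28.148 sabins.
Required A₂ = 0.161·817.173/2.13 = 61.768 sabins.
Absorption to add: 61.768 − 28.148 = 33.620 sabins.
Net gain per m²: Δα = 0.88 − 0.10 = 0.78.
Panel area = 33.620 / 0.78 = 43.1 m².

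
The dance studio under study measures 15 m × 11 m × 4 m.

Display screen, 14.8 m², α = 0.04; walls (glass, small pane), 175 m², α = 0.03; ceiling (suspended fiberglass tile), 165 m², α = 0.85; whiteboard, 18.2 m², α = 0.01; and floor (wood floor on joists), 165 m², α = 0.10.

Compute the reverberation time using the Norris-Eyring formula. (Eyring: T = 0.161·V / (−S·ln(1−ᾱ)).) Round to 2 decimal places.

S = Σ Sᵢ = 538.0 m².
Σ(Sᵢαᵢ) = 14.8·0.04 + 175·0.03 + 165·0.85 + 18.2·0.01 + 165·0.10 = 162.774.
Mean coefficient ᾱ = A/S = 0.3026.
Eyring denominator: −S ln(1−ᾱ) = 193.893.
V = 15 × 11 × 4 = 660 m³.
T = 0.161·V/[−S·ln(1−ᾱ)] = 0.161·660/193.893 = 0.55 s.

0.55 s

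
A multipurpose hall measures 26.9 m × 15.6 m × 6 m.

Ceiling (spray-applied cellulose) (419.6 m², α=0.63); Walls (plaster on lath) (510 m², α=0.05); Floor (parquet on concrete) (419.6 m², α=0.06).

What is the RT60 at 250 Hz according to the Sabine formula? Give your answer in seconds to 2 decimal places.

Equivalent absorption area: A = 419.6*0.63 + 510*0.05 + 419.6*0.06 = 315.024 m².
Volume V = 26.9 × 15.6 × 6 = 2517.84 m³.
T = 0.161 V/A = 0.161·2517.84/315.024 = 1.29 s.

1.29 sec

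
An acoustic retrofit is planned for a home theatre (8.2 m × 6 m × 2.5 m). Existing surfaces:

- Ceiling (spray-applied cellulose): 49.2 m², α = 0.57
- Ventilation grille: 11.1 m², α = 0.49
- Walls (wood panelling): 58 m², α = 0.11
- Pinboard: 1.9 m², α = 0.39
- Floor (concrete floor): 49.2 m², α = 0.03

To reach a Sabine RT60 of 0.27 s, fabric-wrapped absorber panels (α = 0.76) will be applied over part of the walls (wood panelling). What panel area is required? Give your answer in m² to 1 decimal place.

48.1

A₁ = Σ Sᵢαᵢ = 49.2×0.57 + 11.1×0.49 + 58×0.11 + 1.9×0.39 + 49.2×0.03 = 42.080 sabins.
Required A₂ = 0.161·123/0.27 = 73.344 sabins.
Absorption to add: 73.344 − 42.080 = 31.264 sabins.
Net gain per m²: Δα = 0.76 − 0.11 = 0.65.
Area = ΔA/Δα = 31.264/0.65 = 48.1 m².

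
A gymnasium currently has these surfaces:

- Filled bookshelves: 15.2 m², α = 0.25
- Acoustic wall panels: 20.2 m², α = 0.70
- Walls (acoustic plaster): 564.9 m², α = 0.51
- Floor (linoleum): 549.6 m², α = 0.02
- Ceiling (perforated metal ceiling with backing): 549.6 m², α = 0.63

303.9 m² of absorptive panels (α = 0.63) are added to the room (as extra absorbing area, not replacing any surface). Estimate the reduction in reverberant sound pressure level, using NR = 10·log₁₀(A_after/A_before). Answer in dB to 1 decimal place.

1.1 dB

Summing Sᵢαᵢ: 3.800 + 14.140 + 288.099 + 10.992 + 346.248 → A_before = 663.279 sabins.
Treatment contributes 303.9·0.63 = 191.457 sabins.
A_after = 663.279 + 191.457 = 854.736 sabins.
NR = 10·log₁₀(854.736/663.279) = 1.1 dB.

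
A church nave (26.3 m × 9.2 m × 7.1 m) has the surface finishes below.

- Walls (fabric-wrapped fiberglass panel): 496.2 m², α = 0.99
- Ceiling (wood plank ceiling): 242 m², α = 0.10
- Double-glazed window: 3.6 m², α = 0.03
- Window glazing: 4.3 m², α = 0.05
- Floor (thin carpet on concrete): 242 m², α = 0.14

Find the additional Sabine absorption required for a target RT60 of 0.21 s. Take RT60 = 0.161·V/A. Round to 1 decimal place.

Summing Sᵢαᵢ: 491.238 + 24.200 + 0.108 + 0.215 + 33.880 → A₁ = 549.641 sabins.
Target A₂ = 0.161·1717.916/0.21 = 1317.069 sabins (V = 1717.916 m³).
ΔA = A₂ − A₁ = 1317.069 − 549.641 = 767.4 sabins.

767.4 sabins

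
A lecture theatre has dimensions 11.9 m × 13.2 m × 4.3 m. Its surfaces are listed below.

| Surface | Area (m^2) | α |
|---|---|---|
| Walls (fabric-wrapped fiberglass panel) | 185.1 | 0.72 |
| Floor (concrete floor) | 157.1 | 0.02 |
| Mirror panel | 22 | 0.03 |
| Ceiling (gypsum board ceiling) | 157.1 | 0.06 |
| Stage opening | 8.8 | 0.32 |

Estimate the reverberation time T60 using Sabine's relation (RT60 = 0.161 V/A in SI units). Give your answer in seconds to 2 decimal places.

Summing Sᵢαᵢ: 133.272 + 3.142 + 0.660 + 9.426 + 2.816 → A = 149.316 sabins.
Room volume: 675.444 m³.
T = 0.161 V/A = 0.161·675.444/149.316 = 0.73 s.

0.73 sec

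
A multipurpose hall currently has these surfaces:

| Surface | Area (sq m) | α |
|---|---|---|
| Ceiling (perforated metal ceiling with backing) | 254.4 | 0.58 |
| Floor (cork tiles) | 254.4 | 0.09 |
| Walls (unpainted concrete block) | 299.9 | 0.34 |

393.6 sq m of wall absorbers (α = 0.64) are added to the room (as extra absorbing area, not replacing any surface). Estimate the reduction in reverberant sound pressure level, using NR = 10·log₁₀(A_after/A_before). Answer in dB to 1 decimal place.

2.8 dB

A_before = Σ Sᵢαᵢ = 254.4×0.58 + 254.4×0.09 + 299.9×0.34 = 272.414 sabins.
Added absorption = 393.6 × 0.64 = 251.904 sabins.
New total A_after = 524.318 sabins.
Reduction = 10 log₁₀(A_after/A_before) = 10 log₁₀(1.9247) = 2.8 dB.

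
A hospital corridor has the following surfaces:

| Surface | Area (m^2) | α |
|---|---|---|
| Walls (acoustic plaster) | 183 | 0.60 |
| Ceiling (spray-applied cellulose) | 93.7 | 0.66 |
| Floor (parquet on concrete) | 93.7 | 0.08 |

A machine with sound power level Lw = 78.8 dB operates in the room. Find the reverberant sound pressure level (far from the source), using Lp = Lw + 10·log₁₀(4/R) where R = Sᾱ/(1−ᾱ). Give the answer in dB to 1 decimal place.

Σ(Sᵢαᵢ) = 183·0.60 + 93.7·0.66 + 93.7·0.08 = 179.138; total area S = 370.4 m^2.
ᾱ = 0.4836, so room constant R = A/(1−ᾱ) = 346.898 m^2.
Lp = Lw + 10 log₁₀(4/R) = 78.8 -19.38 = 59.4 dB.

59.4 dB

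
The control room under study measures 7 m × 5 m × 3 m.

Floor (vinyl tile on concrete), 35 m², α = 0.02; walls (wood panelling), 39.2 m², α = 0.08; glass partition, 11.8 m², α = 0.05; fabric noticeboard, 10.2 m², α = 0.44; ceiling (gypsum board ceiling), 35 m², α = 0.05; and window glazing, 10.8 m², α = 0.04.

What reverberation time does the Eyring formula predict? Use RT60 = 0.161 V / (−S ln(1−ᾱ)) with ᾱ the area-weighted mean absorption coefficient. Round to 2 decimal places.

Total surface area S = 35 + 39.2 + 11.8 + 10.2 + 35 + 10.8 = 142.0 m².
Absorption A = 35·0.02 + 39.2·0.08 + 11.8·0.05 + 10.2·0.44 + 35·0.05 + 10.8·0.04 = 11.096 sabins.
ᾱ = 11.096 / 142.0 = 0.0781.
−S·ln(1−ᾱ) = −142.0 × ln(1 − 0.0781) = 11.547.
V = 7 × 5 × 3 = 105 m³.
T = 0.161·V/[−S·ln(1−ᾱ)] = 0.161·105/11.547 = 1.46 s.

1.46 s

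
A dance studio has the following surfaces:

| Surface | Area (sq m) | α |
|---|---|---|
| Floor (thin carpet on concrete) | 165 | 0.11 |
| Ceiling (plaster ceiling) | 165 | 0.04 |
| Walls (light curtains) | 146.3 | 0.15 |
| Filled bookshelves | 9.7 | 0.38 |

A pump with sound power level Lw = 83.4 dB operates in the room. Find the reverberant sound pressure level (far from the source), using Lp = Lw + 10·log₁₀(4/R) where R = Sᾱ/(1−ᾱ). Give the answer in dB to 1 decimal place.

Σ(Sᵢαᵢ) = 165·0.11 + 165·0.04 + 146.3·0.15 + 9.7·0.38 = 50.381; total area S = 486.0 sq m.
ᾱ = 0.1037, so room constant R = A/(1−ᾱ) = 56.210 sq m.
Lp = 83.4 + 10·log₁₀(4/56.210) = 83.4 + (-11.48) = 71.9 dB.

71.9 dB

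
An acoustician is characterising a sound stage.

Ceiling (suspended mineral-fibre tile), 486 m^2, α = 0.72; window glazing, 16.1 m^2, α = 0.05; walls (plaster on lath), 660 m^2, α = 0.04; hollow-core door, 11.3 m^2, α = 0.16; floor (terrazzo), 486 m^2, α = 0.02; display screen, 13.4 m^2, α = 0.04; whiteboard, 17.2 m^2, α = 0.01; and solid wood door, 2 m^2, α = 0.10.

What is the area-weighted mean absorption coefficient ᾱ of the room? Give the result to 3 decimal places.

0.230

S = Σ Sᵢ = 486 + 16.1 + 660 + 11.3 + 486 + 13.4 + 17.2 + 2 = 1692.0 m^2.
Weighted sum Σ Sα = 389.561.
ᾱ = 389.561 / 1692.0 = 0.230.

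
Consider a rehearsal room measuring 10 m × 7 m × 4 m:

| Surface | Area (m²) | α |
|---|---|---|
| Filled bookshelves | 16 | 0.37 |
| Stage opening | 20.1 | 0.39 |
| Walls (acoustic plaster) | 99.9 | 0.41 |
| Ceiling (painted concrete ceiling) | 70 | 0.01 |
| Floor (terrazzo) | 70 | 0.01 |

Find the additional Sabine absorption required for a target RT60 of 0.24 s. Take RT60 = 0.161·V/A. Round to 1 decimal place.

Equivalent absorption area: A₁ = 16*0.37 + 20.1*0.39 + 99.9*0.41 + 70*0.01 + 70*0.01 = 56.118 m².
For T = 0.24 s, need A₂ = 0.161·V/T = 0.161·280/0.24 = 187.833 sabins.
Additional absorption ΔA = 187.833 − 56.118 = 131.7 sabins.

131.7 sabins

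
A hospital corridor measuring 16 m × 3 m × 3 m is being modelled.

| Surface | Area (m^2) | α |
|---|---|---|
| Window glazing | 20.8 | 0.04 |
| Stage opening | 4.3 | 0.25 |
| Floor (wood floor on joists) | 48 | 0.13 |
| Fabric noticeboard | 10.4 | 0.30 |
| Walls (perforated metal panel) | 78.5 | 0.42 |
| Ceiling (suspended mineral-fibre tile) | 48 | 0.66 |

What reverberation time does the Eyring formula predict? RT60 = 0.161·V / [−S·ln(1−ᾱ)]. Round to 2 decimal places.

Total surface area S = 20.8 + 4.3 + 48 + 10.4 + 78.5 + 48 = 210.0 m^2.
Absorption A = 20.8·0.04 + 4.3·0.25 + 48·0.13 + 10.4·0.30 + 78.5·0.42 + 48·0.66 = 75.917 sabins.
ᾱ = 75.917 / 210.0 = 0.3615.
−S·ln(1−ᾱ) = −210.0 × ln(1 − 0.3615) = 94.213.
V = 16 × 3 × 3 = 144 m³.
T = 0.161·V/[−S·ln(1−ᾱ)] = 0.161·144/94.213 = 0.25 s.

0.25 seconds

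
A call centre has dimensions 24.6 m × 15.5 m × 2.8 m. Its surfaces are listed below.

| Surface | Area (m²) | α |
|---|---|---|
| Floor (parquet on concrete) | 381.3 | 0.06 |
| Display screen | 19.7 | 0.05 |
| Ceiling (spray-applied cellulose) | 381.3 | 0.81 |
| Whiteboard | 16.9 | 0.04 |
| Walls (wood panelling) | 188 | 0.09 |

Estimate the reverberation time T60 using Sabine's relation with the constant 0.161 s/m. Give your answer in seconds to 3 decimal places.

0.491 seconds

Summing Sᵢαᵢ: 22.878 + 0.985 + 308.853 + 0.676 + 16.920 → A = 350.312 sabins.
Room volume: 1067.64 m³.
RT60 = 0.161 · V / A = 0.161 × 1067.64 / 350.312 = 0.491 s.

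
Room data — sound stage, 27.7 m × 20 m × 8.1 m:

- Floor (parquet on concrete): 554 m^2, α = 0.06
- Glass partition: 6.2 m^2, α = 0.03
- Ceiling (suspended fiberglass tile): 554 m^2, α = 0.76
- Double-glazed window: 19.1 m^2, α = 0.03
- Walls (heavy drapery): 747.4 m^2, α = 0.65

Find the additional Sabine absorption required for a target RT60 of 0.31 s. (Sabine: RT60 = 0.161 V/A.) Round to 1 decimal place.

1389.7 sabins

Summing Sᵢαᵢ: 33.240 + 0.186 + 421.040 + 0.573 + 485.810 → A₁ = 940.849 sabins.
For T = 0.31 s, need A₂ = 0.161·V/T = 0.161·4487.4/0.31 = 2330.553 sabins.
Additional absorption ΔA = 2330.553 − 940.849 = 1389.7 sabins.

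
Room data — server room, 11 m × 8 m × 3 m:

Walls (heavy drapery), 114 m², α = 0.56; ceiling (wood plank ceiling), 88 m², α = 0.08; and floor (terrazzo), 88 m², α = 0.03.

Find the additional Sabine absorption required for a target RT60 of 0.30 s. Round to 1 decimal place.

68.2 sabins

A₁ = Σ Sᵢαᵢ = 114*0.56 + 88*0.08 + 88*0.03 = 73.520 sabins.
V = 264 m³. Required absorption A₂ = 0.161 × 264 / 0.30 = 141.680 sabins.
ΔA = A₂ − A₁ = 141.680 − 73.520 = 68.2 sabins.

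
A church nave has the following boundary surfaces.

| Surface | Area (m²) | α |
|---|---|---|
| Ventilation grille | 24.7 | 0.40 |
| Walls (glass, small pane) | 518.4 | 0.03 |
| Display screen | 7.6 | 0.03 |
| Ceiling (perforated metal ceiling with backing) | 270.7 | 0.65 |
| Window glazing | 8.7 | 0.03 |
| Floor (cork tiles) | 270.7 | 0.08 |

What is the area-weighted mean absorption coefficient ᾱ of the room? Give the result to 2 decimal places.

S = Σ Sᵢ = 24.7 + 518.4 + 7.6 + 270.7 + 8.7 + 270.7 = 1100.8 m².
Σ(Sᵢαᵢ) = 24.7*0.40 + 518.4*0.03 + 7.6*0.03 + 270.7*0.65 + 8.7*0.03 + 270.7*0.08 = 223.532.
ᾱ = A/S = 0.20.

0.20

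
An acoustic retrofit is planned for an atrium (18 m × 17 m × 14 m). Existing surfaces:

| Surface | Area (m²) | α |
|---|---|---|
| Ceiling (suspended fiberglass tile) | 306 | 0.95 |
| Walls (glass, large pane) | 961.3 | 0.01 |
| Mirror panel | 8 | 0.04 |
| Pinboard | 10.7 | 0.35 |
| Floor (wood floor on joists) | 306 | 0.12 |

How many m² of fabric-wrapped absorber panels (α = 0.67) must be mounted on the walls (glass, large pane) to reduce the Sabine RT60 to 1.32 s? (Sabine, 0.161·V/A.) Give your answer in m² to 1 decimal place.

274.9

Summing Sᵢαᵢ: 290.700 + 9.613 + 0.320 + 3.745 + 36.720 → A₁ = 341.098 sabins.
Required A₂ = 0.161·4284/1.32 = 522.518 sabins.
Absorption to add: 522.518 − 341.098 = 181.420 sabins.
Each m² of panel replacing the walls (glass, large pane) adds (0.67 − 0.01) = 0.66 sabins.
Area = ΔA/Δα = 181.420/0.66 = 274.9 m².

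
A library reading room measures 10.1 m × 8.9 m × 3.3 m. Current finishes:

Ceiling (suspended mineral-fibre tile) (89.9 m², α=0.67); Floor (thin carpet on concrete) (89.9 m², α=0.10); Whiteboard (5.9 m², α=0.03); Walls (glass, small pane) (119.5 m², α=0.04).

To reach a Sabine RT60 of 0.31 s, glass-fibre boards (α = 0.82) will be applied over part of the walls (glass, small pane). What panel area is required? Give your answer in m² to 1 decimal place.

102.4

Summing Sᵢαᵢ: 60.233 + 8.990 + 0.177 + 4.780 → A₁ = 74.180 sabins.
V = 296.637 m³. Target absorption A₂ = 0.161 × 296.637 / 0.31 = 154.060 sabins.
Absorption to add: 154.060 − 74.180 = 79.880 sabins.
Net gain per m²: Δα = 0.82 − 0.04 = 0.78.
Area = ΔA/Δα = 79.880/0.78 = 102.4 m².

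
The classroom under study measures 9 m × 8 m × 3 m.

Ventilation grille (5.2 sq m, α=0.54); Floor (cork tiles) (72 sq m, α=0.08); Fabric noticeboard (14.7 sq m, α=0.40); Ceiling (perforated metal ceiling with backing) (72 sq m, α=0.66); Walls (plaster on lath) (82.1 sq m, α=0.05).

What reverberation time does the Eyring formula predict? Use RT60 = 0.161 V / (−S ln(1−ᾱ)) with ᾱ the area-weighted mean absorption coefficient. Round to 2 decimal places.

Total surface area S = 5.2 + 72 + 14.7 + 72 + 82.1 = 246.0 sq m.
Σ(Sᵢαᵢ) = 5.2·0.54 + 72·0.08 + 14.7·0.40 + 72·0.66 + 82.1·0.05 = 66.073.
ᾱ = 66.073 / 246.0 = 0.2686.
Eyring denominator: −S ln(1−ᾱ) = 76.948.
V = 9 × 8 × 3 = 216 m³.
RT60 = 0.161 × 216 / 76.948 = 0.45 s.

0.45 seconds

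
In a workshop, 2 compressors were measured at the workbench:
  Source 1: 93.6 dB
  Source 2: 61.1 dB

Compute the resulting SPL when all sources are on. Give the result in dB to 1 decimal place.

93.6 dB

Σ 10^(Lᵢ/10) = 2.292e+09.
L_total = 10·log₁₀(2.292e+09) = 93.6 dB.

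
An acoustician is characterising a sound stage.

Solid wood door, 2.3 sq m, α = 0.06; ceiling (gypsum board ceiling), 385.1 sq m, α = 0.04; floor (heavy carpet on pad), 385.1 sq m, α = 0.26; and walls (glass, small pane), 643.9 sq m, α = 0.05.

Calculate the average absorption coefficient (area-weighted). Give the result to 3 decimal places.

0.104

S = Σ Sᵢ = 2.3 + 385.1 + 385.1 + 643.9 = 1416.4 sq m.
Weighted sum Σ Sα = 147.863.
ᾱ = 147.863 / 1416.4 = 0.104.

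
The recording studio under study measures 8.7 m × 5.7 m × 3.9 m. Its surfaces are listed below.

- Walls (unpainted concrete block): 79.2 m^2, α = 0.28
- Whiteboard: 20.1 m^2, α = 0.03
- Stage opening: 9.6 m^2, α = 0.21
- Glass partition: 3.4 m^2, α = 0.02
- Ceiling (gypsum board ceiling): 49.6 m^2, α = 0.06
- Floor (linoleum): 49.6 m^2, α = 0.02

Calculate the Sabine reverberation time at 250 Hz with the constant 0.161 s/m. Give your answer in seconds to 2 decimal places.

Summing Sᵢαᵢ: 22.176 + 0.603 + 2.016 + 0.068 + 2.976 + 0.992 → A = 28.831 sabins.
Volume V = 8.7 × 5.7 × 3.9 = 193.401 m³.
T = 0.161 V/A = 0.161·193.401/28.831 = 1.08 s.

1.08 sec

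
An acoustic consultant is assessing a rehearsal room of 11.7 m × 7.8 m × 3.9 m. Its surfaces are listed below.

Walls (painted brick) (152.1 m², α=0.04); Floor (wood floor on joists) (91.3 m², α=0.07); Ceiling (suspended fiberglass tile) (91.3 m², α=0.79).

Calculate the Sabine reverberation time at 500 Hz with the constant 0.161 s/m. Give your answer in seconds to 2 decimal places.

0.68 s

A = Σ Sᵢαᵢ = 152.1*0.04 + 91.3*0.07 + 91.3*0.79 = 84.602 sabins.
V = 11.7·7.8·3.9 = 355.914 m³.
Sabine: RT60 = 0.161 × 355.914 / 84.602 = 0.68 s.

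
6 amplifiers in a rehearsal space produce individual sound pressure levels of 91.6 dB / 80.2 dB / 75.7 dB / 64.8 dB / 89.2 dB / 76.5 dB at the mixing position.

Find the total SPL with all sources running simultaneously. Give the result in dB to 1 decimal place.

93.9 dB

Converting to relative power and adding: 10^(91.6/10) + 10^(80.2/10) + 10^(75.7/10) + 10^(64.8/10) + 10^(89.2/10) + 10^(76.5/10) = 2.467e+09.
L_total = 10·log₁₀(2.467e+09) = 93.9 dB.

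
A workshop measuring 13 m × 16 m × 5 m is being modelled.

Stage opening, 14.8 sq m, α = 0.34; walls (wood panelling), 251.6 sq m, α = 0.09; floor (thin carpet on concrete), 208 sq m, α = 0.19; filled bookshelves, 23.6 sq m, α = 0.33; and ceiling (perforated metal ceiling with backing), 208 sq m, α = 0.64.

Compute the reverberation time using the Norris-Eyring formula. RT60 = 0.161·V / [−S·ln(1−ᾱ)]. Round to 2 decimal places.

0.68 s

S = Σ Sᵢ = 706.0 sq m.
Absorption A = 14.8·0.34 + 251.6·0.09 + 208·0.19 + 23.6·0.33 + 208·0.64 = 208.104 sabins.
Mean coefficient ᾱ = A/S = 0.2948.
−S·ln(1−ᾱ) = −706.0 × ln(1 − 0.2948) = 246.587.
V = 13 × 16 × 5 = 1040 m³.
T = 0.161·V/[−S·ln(1−ᾱ)] = 0.161·1040/246.587 = 0.68 s.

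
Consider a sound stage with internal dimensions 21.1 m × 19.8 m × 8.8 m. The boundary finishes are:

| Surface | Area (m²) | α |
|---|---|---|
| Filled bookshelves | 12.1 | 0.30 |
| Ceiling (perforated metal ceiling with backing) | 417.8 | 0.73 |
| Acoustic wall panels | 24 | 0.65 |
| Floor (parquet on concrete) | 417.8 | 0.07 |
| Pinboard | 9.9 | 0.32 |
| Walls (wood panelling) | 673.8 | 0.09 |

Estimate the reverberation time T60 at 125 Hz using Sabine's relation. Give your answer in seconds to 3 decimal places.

Summing Sᵢαᵢ: 3.630 + 304.994 + 15.600 + 29.246 + 3.168 + 60.642 → A = 417.280 sabins.
Volume V = 21.1 × 19.8 × 8.8 = 3676.464 m³.
Sabine: RT60 = 0.161 × 3676.464 / 417.280 = 1.418 s.

1.418 s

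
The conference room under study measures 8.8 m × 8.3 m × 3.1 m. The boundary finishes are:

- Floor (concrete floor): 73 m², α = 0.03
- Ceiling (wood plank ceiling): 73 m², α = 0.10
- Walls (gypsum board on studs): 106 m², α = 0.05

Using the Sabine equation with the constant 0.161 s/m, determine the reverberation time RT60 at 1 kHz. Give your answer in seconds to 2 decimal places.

2.46 s

Equivalent absorption area: A = 73·0.03 + 73·0.10 + 106·0.05 = 14.790 m².
V = 8.8·8.3·3.1 = 226.424 m³.
T = 0.161 V/A = 0.161·226.424/14.790 = 2.46 s.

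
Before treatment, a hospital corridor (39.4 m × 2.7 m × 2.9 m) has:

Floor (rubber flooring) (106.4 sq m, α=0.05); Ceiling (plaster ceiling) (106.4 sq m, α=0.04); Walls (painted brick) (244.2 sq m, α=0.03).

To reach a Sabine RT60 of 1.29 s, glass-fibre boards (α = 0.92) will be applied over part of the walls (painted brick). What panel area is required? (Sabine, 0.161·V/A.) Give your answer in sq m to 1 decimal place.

Equivalent absorption area: A₁ = 106.4*0.05 + 106.4*0.04 + 244.2*0.03 = 16.902 sq m.
V = 308.502 m³. Target absorption A₂ = 0.161 × 308.502 / 1.29 = 38.503 sabins.
ΔA needed = 38.503 − 16.902 = 21.601 sabins.
Net gain per sq m: Δα = 0.92 − 0.03 = 0.89.
Panel area = 21.601 / 0.89 = 24.3 sq m.

24.3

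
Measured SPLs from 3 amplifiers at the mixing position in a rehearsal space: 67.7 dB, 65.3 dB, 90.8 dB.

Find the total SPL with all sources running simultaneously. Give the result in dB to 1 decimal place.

Converting to relative power and adding: 10^(67.7/10) + 10^(65.3/10) + 10^(90.8/10) = 1.212e+09.
L_total = 10·log₁₀(1.212e+09) = 90.8 dB.

90.8 dB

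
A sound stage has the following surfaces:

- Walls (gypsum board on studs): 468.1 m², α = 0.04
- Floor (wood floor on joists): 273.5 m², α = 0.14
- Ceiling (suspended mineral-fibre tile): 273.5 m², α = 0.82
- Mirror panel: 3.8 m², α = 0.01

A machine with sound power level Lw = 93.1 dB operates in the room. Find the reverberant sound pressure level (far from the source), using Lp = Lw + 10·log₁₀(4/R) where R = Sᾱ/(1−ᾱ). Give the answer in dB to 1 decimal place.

73.2 dB

Σ(Sᵢαᵢ) = 468.1·0.04 + 273.5·0.14 + 273.5·0.82 + 3.8·0.01 = 281.322; total area S = 1018.9 m².
ᾱ = 281.322/1018.9 = 0.2761; R = Sᾱ/(1−ᾱ) = 281.322/(1−0.2761) = 388.620 m².
Lp = Lw + 10 log₁₀(4/R) = 93.1 -19.87 = 73.2 dB.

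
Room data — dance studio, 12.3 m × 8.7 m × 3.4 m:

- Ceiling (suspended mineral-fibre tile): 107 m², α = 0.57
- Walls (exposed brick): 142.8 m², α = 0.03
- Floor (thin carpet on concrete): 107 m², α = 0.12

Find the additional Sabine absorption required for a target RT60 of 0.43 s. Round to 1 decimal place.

58.1 sabins

A₁ = Σ Sᵢαᵢ = 107×0.57 + 142.8×0.03 + 107×0.12 = 78.114 sabins.
Target A₂ = 0.161·363.834/0.43 = 136.226 sabins (V = 363.834 m³).
Shortfall: 136.226 − 78.114 = 58.1 sabins.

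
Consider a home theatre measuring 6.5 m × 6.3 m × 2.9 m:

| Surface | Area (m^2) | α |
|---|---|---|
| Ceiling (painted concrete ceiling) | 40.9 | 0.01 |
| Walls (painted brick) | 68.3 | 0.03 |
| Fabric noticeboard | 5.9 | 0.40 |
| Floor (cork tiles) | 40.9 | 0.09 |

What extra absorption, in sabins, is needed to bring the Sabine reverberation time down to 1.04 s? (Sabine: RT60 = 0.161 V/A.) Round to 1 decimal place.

9.9 sabins

Equivalent absorption area: A₁ = 40.9*0.01 + 68.3*0.03 + 5.9*0.40 + 40.9*0.09 = 8.499 m^2.
For T = 1.04 s, need A₂ = 0.161·V/T = 0.161·118.755/1.04 = 18.384 sabins.
ΔA = A₂ − A₁ = 18.384 − 8.499 = 9.9 sabins.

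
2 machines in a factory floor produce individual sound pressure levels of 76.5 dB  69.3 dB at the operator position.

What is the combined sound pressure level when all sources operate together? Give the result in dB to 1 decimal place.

77.3 dB

Σ 10^(Lᵢ/10) = 5.318e+07.
Back to dB: 10·log₁₀ Σ = 77.3 dB.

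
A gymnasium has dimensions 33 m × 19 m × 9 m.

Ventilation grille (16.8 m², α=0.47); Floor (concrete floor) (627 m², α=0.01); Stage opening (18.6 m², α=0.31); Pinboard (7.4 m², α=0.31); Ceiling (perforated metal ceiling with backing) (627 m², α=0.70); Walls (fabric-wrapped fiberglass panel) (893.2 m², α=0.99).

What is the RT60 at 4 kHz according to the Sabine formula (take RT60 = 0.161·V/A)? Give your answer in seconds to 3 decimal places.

0.675 seconds

Summing Sᵢαᵢ: 7.896 + 6.270 + 5.766 + 2.294 + 438.900 + 884.268 → A = 1345.394 sabins.
Volume V = 33 × 19 × 9 = 5643 m³.
T = 0.161 V/A = 0.161·5643/1345.394 = 0.675 s.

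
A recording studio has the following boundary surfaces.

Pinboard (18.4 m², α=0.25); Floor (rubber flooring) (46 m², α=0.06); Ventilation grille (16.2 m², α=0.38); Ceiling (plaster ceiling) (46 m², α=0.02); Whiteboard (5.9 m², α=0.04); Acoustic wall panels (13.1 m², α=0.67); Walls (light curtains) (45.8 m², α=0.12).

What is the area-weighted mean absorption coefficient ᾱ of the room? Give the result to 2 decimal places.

S = Σ Sᵢ = 18.4 + 46 + 16.2 + 46 + 5.9 + 13.1 + 45.8 = 191.4 m².
A = 18.4×0.25 + 46×0.06 + 16.2×0.38 + 46×0.02 + 5.9×0.04 + 13.1×0.67 + 45.8×0.12 = 28.945 sabins.
ᾱ = 28.945 / 191.4 = 0.15.

0.15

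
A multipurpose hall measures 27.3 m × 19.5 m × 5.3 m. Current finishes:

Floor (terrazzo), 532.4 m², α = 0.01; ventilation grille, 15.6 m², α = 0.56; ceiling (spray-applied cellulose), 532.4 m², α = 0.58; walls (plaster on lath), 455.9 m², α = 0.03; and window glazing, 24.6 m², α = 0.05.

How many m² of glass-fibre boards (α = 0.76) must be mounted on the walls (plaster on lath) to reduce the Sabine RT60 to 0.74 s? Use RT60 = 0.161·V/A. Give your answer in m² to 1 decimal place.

378.2

A₁ = Σ Sᵢαᵢ = 532.4*0.01 + 15.6*0.56 + 532.4*0.58 + 455.9*0.03 + 24.6*0.05 = 337.759 sabins.
V = 2821.455 m³. Target absorption A₂ = 0.161 × 2821.455 / 0.74 = 613.857 sabins.
Absorption to add: 613.857 − 337.759 = 276.098 sabins.
Each m² of panel replacing the walls (plaster on lath) adds (0.76 − 0.03) = 0.73 sabins.
Panel area = 276.098 / 0.73 = 378.2 m².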